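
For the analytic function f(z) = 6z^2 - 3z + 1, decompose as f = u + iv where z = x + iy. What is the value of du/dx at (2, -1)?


Step 1: f(z) = 6(x+iy)^2 - 3(x+iy) + 1
Step 2: u = 6(x^2 - y^2) - 3x + 1
Step 3: u_x = 12x - 3
Step 4: At (2, -1): u_x = 24 - 3 = 21

21


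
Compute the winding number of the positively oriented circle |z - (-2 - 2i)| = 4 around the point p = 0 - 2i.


Step 1: Center c = (-2, -2), radius = 4
Step 2: |p - c|^2 = 2^2 + 0^2 = 4
Step 3: r^2 = 16
Step 4: |p-c| < r so winding number = 1

1


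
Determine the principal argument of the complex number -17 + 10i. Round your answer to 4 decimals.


Step 1: z = -17 + 10i
Step 2: arg(z) = atan2(10, -17)
Step 3: arg(z) = 2.6099

2.6099


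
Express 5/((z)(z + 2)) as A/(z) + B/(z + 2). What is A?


Step 1: Multiply both sides by (z) and set z = 0
Step 2: A = 5 / (0 + 2)
Step 3: A = 5 / 2
Step 4: A = 5/2

5/2


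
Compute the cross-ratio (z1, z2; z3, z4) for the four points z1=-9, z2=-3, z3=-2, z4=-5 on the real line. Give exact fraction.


Step 1: (z1-z3)(z2-z4) = (-7) * 2 = -14
Step 2: (z1-z4)(z2-z3) = (-4) * (-1) = 4
Step 3: Cross-ratio = -14/4 = -7/2

-7/2


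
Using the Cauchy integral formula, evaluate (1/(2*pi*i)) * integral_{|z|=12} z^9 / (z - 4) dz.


Step 1: f(z) = z^9, a = 4 is inside |z| = 12
Step 2: By Cauchy integral formula: (1/(2pi*i)) * integral = f(a)
Step 3: f(4) = 4^9 = 262144

262144


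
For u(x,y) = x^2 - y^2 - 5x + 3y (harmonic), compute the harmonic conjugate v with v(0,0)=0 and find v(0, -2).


Step 1: v_x = -u_y = 2y - 3
Step 2: v_y = u_x = 2x - 5
Step 3: v = 2xy - 3x - 5y + C
Step 4: v(0,0) = 0 => C = 0
Step 5: v(0, -2) = 10

10


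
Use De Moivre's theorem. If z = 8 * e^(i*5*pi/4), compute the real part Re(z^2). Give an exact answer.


Step 1: By De Moivre's theorem, z^2 = 8^2 * e^(i*2*5*pi/4) = 64 * (cos(5*pi/2) + i*sin(5*pi/2))
Step 2: |z|^2 = 8^2 = 64
Step 3: Reduce the angle mod 2*pi: 5*pi/2 - 2*pi = pi/2
Step 4: cos(pi/2) = 0
Step 5: Re(z^2) = 64 * 0 = 0

0


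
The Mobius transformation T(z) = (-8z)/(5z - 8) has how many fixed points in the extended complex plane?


Step 1: Fixed points satisfy T(z) = z
Step 2: 5z^2 = 0
Step 3: Discriminant = 0^2 - 4*5*0 = 0
Step 4: Number of fixed points = 1

1


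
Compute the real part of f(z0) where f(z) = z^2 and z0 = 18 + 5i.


Step 1: z0 = 18 + 5i
Step 2: z0^2 = 18^2 - 5^2 + 180i
Step 3: real part = 324 - 25 = 299

299


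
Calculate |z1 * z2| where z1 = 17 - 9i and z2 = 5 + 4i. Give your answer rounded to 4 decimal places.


Step 1: |z1| = sqrt(17^2 + (-9)^2) = sqrt(370)
Step 2: |z2| = sqrt(5^2 + 4^2) = sqrt(41)
Step 3: |z1*z2| = |z1|*|z2| = sqrt(370) * sqrt(41) = sqrt(370 * 41) = sqrt(15170)
Step 4: = 123.1666

123.1666


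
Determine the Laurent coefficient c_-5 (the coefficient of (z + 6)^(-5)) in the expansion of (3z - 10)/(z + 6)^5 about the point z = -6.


Step 1: Write the numerator in powers of (z + 6): 3z - 10 = 3(z + 6) + (3*(-6) - 10) = 3(z + 6) - 28
Step 2: Divide by (z + 6)^5: f(z) = -28(z + 6)^(-5) + 3(z + 6)^(-4)
Step 3: This finite sum is the Laurent series of f about z = -6.
Step 4: Coefficient of (z + 6)^(-5) = 3*(-6) - 10 = -28

-28


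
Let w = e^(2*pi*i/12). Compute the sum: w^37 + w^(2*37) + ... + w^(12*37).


Step 1: The sum sum_{j=1}^{n} w^(k*j) equals n if n | k, else 0.
Step 2: Here n = 12, k = 37
Step 3: Does n divide k? 12 | 37 -> False
Step 4: Sum = 0

0


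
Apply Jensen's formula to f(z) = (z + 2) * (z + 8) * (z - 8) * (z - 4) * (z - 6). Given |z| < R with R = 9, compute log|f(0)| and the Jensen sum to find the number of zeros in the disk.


Jensen's formula: (1/2pi)*integral log|f(Re^it)|dt = log|f(0)| + sum_{|a_k|<R} log(R/|a_k|)
Step 1: f(0) = 2 * 8 * (-8) * (-4) * (-6) = -3072
Step 2: log|f(0)| = log|-2| + log|-8| + log|8| + log|4| + log|6| = 8.0301
Step 3: Zeros inside |z| < 9: -2, -8, 8, 4, 6
Step 4: Jensen sum = log(9/2) + log(9/8) + log(9/8) + log(9/4) + log(9/6) = 2.956
Step 5: n(R) = number of terms in the Jensen sum = count of zeros inside |z| < 9 = 5

5


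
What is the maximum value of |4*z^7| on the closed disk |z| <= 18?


Step 1: On |z| = 18, |f(z)| = 4 * |z|^7 = 4 * 18^7
Step 2: By maximum modulus principle, maximum is on boundary.
Step 3: Maximum = 4 * 612220032 = 2448880128

2448880128


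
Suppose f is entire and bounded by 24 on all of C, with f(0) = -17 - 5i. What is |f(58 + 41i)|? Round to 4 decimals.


Step 1: By Liouville's theorem, a bounded entire function is constant.
Step 2: f(z) = f(0) = -17 - 5i for all z.
Step 3: |f(w)| = |-17 - 5i| = sqrt(289 + 25)
Step 4: = 17.72

17.72


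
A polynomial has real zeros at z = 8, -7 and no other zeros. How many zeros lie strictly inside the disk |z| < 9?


Step 1: Check each root:
  z = 8: |8| = 8 < 9
  z = -7: |-7| = 7 < 9
Step 2: Count = 2

2


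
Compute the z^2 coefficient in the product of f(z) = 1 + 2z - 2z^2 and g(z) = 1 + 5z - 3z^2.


Step 1: z^2 term in f*g comes from: (1)*(-3z^2) + (2z)*(5z) + (-2z^2)*(1)
Step 2: = -3 + 10 - 2
Step 3: = 5

5


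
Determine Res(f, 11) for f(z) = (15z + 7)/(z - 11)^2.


Step 1: Pole of order 2 at z = 11
Step 2: Res = lim d/dz [(z - 11)^2 * f(z)] as z -> 11
Step 3: (z - 11)^2 * f(z) = 15z + 7
Step 4: d/dz[15z + 7] = 15

15


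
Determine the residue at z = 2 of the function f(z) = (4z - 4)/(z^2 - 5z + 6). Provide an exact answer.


Step 1: Q(z) = z^2 - 5z + 6 = (z - 2)(z - 3)
Step 2: Q'(z) = 2z - 5
Step 3: Q'(2) = -1, P(2) = 4
Step 4: Res = P(2)/Q'(2) = 4/(-1) = -4

-4


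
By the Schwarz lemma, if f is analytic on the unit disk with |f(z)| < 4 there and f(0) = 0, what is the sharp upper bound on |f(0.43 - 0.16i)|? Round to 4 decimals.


Step 1: g = f/4 maps D -> D with g(0) = 0, so by the Schwarz lemma |g(z)| <= |z|, i.e. |f(z)| <= 4|z|; this is sharp (f(z) = 4z).
Step 2: |z0|^2 = 0.43^2 + (-0.16)^2 = 0.2105
Step 3: |z0| = sqrt(0.2105) = 0.458803
Step 4: Best bound = 4 * |z0| = 4 * 0.458803 = 1.8352

1.8352


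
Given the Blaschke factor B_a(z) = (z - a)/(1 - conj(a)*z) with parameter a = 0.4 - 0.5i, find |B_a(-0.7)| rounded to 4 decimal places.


Step 1: Numerator z0 - a = -0.7 - (0.4 - 0.5i) = -1.1 + 0.5i
Step 2: Denominator 1 - conj(a)*z0 = 1 - (0.4 + 0.5i)*(-0.7) = 1.28 + 0.35i
Step 3: |z0 - a|^2 = (-1.1)^2 + 0.5^2 = 1.46; |1 - conj(a)*z0|^2 = 1.28^2 + 0.35^2 = 1.7609
Step 4: |B_a(-0.7)| = sqrt(1.46 / 1.7609) = sqrt(0.829121)
Step 5: = 0.9106

0.9106


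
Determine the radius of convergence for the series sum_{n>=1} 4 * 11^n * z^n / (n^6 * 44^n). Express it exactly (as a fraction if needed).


Step 1: General term a_n = 4 * 11^n / (n^6 * 44^n)
Step 2: By the root test, |a_n|^(1/n) = 4^(1/n) * 11 / (n^(6/n) * 44) -> 11/44 as n -> infinity (since 4^(1/n) -> 1 and n^(6/n) -> 1)
Step 3: R = 1/lim|a_n|^(1/n) = 44/11 = 4

4


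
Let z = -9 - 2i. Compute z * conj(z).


Step 1: conj(z) = -9 + 2i
Step 2: z * conj(z) = (-9)^2 + (-2)^2
Step 3: = 81 + 4 = 85

85


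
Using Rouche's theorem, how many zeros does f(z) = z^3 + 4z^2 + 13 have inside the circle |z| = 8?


Step 1: On |z| = 8 the three terms have sizes |z^3| = 8^3 = 512, |4z^2| = 4*8^2 = 256, |13| = 13
Step 2: The dominant term is g(z) = z^3; let h(z) = 4z^2 + 13 so f = g + h
Step 3: On |z| = 8: |g| = 512 and |h| <= 256 + 13 = 269
Step 4: Since 512 > 269, |h| < |g| on |z| = 8, so by Rouche f has the same number of zeros as g inside |z| < 8
Step 5: g(z) = z^3 has 3 zeros (all at the origin) inside |z| < 8. Answer = 3

3


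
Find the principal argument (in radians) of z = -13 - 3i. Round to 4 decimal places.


Step 1: z = -13 - 3i
Step 2: arg(z) = atan2(-3, -13)
Step 3: arg(z) = -2.9148

-2.9148


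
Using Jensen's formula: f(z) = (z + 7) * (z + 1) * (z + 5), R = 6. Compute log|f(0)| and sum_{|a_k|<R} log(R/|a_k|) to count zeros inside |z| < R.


Jensen's formula: (1/2pi)*integral log|f(Re^it)|dt = log|f(0)| + sum_{|a_k|<R} log(R/|a_k|)
Step 1: f(0) = 7 * 1 * 5 = 35
Step 2: log|f(0)| = log|-7| + log|-1| + log|-5| = 3.5553
Step 3: Zeros inside |z| < 6: -1, -5
Step 4: Jensen sum = log(6/1) + log(6/5) = 1.9741
Step 5: n(R) = number of terms in the Jensen sum = count of zeros inside |z| < 6 = 2

2


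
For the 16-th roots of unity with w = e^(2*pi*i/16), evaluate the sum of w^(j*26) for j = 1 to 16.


Step 1: The sum sum_{j=1}^{n} w^(k*j) equals n if n | k, else 0.
Step 2: Here n = 16, k = 26
Step 3: Does n divide k? 16 | 26 -> False
Step 4: Sum = 0

0


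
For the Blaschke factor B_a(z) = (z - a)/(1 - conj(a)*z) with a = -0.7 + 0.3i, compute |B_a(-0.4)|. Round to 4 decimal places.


Step 1: Numerator z0 - a = -0.4 - (-0.7 + 0.3i) = 0.3 - 0.3i
Step 2: Denominator 1 - conj(a)*z0 = 1 - (-0.7 - 0.3i)*(-0.4) = 0.72 - 0.12i
Step 3: |z0 - a|^2 = 0.3^2 + (-0.3)^2 = 0.18; |1 - conj(a)*z0|^2 = 0.72^2 + (-0.12)^2 = 0.5328
Step 4: |B_a(-0.4)| = sqrt(0.18 / 0.5328) = sqrt(0.337838)
Step 5: = 0.5812

0.5812


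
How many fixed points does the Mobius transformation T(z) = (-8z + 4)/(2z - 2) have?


Step 1: Fixed points satisfy T(z) = z
Step 2: 2z^2 + 6z - 4 = 0
Step 3: Discriminant = 6^2 - 4*2*(-4) = 68
Step 4: Number of fixed points = 2

2


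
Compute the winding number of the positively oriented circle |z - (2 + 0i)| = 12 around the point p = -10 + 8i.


Step 1: Center c = (2, 0), radius = 12
Step 2: |p - c|^2 = (-12)^2 + 8^2 = 208
Step 3: r^2 = 144
Step 4: |p-c| > r so winding number = 0

0


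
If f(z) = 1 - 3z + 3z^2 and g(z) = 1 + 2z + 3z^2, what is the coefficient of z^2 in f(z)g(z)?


Step 1: z^2 term in f*g comes from: (1)*(3z^2) + (-3z)*(2z) + (3z^2)*(1)
Step 2: = 3 - 6 + 3
Step 3: = 0

0


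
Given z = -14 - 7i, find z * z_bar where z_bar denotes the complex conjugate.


Step 1: conj(z) = -14 + 7i
Step 2: z * conj(z) = (-14)^2 + (-7)^2
Step 3: = 196 + 49 = 245

245


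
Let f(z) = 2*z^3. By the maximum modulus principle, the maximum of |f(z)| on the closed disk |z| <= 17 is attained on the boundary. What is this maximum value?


Step 1: On |z| = 17, |f(z)| = 2 * |z|^3 = 2 * 17^3
Step 2: By maximum modulus principle, maximum is on boundary.
Step 3: Maximum = 2 * 4913 = 9826

9826


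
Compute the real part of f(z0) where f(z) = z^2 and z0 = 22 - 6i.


Step 1: z0 = 22 - 6i
Step 2: z0^2 = 22^2 - (-6)^2 - 264i
Step 3: real part = 484 - 36 = 448

448


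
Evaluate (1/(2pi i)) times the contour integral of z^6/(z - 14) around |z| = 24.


Step 1: f(z) = z^6, a = 14 is inside |z| = 24
Step 2: By Cauchy integral formula: (1/(2pi*i)) * integral = f(a)
Step 3: f(14) = 14^6 = 7529536

7529536


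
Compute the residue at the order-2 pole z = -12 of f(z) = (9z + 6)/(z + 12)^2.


Step 1: Pole of order 2 at z = -12
Step 2: Res = lim d/dz [(z + 12)^2 * f(z)] as z -> -12
Step 3: (z + 12)^2 * f(z) = 9z + 6
Step 4: d/dz[9z + 6] = 9

9


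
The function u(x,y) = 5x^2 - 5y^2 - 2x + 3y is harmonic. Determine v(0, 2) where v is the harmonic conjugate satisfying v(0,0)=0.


Step 1: v_x = -u_y = 10y - 3
Step 2: v_y = u_x = 10x - 2
Step 3: v = 10xy - 3x - 2y + C
Step 4: v(0,0) = 0 => C = 0
Step 5: v(0, 2) = -4

-4


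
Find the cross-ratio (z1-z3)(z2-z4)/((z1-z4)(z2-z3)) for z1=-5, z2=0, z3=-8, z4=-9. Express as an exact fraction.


Step 1: (z1-z3)(z2-z4) = 3 * 9 = 27
Step 2: (z1-z4)(z2-z3) = 4 * 8 = 32
Step 3: Cross-ratio = 27/32 = 27/32

27/32


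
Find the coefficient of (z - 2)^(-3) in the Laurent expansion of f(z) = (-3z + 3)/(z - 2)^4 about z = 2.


Step 1: Write the numerator in powers of (z - 2): -3z + 3 = -3(z - 2) + (-3*2 + 3) = -3(z - 2) - 3
Step 2: Divide by (z - 2)^4: f(z) = -3(z - 2)^(-4) - 3(z - 2)^(-3)
Step 3: This finite sum is the Laurent series of f about z = 2.
Step 4: Coefficient of (z - 2)^(-3) = coefficient of (z - 2) in the re-centred numerator = -3

-3


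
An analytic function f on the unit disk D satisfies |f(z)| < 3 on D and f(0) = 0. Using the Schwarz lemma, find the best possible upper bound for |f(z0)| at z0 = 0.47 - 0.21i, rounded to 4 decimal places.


Step 1: g = f/3 maps D -> D with g(0) = 0, so by the Schwarz lemma |g(z)| <= |z|, i.e. |f(z)| <= 3|z|; this is sharp (f(z) = 3z).
Step 2: |z0|^2 = 0.47^2 + (-0.21)^2 = 0.265
Step 3: |z0| = sqrt(0.265) = 0.514782
Step 4: Best bound = 3 * |z0| = 3 * 0.514782 = 1.5443

1.5443


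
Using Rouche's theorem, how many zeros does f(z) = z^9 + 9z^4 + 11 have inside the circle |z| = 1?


Step 1: On |z| = 1 the three terms have sizes |z^9| = 1^9 = 1, |9z^4| = 9*1^4 = 9, |11| = 11
Step 2: The dominant term is g(z) = 11; let h(z) = z^9 + 9z^4 so f = g + h
Step 3: On |z| = 1: |g| = 11 and |h| <= 1 + 9 = 10
Step 4: Since 11 > 10, |h| < |g| on |z| = 1, so by Rouche f has the same number of zeros as g inside |z| < 1
Step 5: g(z) = 11 is a nonzero constant with no zeros inside |z| < 1. Answer = 0

0


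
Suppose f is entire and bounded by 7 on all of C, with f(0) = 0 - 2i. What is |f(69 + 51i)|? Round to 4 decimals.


Step 1: By Liouville's theorem, a bounded entire function is constant.
Step 2: f(z) = f(0) = 0 - 2i for all z.
Step 3: |f(w)| = |0 - 2i| = sqrt(0 + 4)
Step 4: = 2.0

2.0


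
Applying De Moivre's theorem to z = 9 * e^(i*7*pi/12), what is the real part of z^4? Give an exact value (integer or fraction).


Step 1: By De Moivre's theorem, z^4 = 9^4 * e^(i*4*7*pi/12) = 6561 * (cos(7*pi/3) + i*sin(7*pi/3))
Step 2: |z|^4 = 9^4 = 6561
Step 3: Reduce the angle mod 2*pi: 7*pi/3 - 2*pi = pi/3
Step 4: cos(pi/3) = 1/2
Step 5: Re(z^4) = 6561 * 1/2 = 6561/2

6561/2


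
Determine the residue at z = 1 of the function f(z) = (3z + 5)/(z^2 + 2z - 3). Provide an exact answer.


Step 1: Q(z) = z^2 + 2z - 3 = (z - 1)(z + 3)
Step 2: Q'(z) = 2z + 2
Step 3: Q'(1) = 4, P(1) = 8
Step 4: Res = P(1)/Q'(1) = 8/4 = 2

2


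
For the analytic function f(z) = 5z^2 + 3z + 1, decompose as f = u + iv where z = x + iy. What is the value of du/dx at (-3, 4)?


Step 1: f(z) = 5(x+iy)^2 + 3(x+iy) + 1
Step 2: u = 5(x^2 - y^2) + 3x + 1
Step 3: u_x = 10x + 3
Step 4: At (-3, 4): u_x = -30 + 3 = -27

-27


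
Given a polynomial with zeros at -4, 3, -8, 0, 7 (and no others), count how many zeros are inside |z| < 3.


Step 1: Check each root:
  z = -4: |-4| = 4 >= 3
  z = 3: |3| = 3 >= 3
  z = -8: |-8| = 8 >= 3
  z = 0: |0| = 0 < 3
  z = 7: |7| = 7 >= 3
Step 2: Count = 1

1


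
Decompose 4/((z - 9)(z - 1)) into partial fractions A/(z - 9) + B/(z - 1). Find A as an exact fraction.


Step 1: Multiply both sides by (z - 9) and set z = 9
Step 2: A = 4 / (9 - 1)
Step 3: A = 4 / 8
Step 4: A = 1/2

1/2


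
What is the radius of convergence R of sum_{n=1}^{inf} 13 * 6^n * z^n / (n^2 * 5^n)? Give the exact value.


Step 1: General term a_n = 13 * 6^n / (n^2 * 5^n)
Step 2: By the root test, |a_n|^(1/n) = 13^(1/n) * 6 / (n^(2/n) * 5) -> 6/5 as n -> infinity (since 13^(1/n) -> 1 and n^(2/n) -> 1)
Step 3: R = 1/lim|a_n|^(1/n) = 5/6

5/6


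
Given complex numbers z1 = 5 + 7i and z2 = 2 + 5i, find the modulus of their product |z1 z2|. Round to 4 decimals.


Step 1: |z1| = sqrt(5^2 + 7^2) = sqrt(74)
Step 2: |z2| = sqrt(2^2 + 5^2) = sqrt(29)
Step 3: |z1*z2| = |z1|*|z2| = sqrt(74) * sqrt(29) = sqrt(74 * 29) = sqrt(2146)
Step 4: = 46.3249

46.3249


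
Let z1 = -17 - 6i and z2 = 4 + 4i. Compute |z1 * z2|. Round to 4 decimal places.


Step 1: |z1| = sqrt((-17)^2 + (-6)^2) = sqrt(325)
Step 2: |z2| = sqrt(4^2 + 4^2) = sqrt(32)
Step 3: |z1*z2| = |z1|*|z2| = sqrt(325) * sqrt(32) = sqrt(325 * 32) = sqrt(10400)
Step 4: = 101.9804

101.9804


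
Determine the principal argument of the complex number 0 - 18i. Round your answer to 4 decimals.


Step 1: z = 0 - 18i
Step 2: arg(z) = atan2(-18, 0)
Step 3: arg(z) = -1.5708

-1.5708


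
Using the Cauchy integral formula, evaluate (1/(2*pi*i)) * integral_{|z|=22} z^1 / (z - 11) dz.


Step 1: f(z) = z^1, a = 11 is inside |z| = 22
Step 2: By Cauchy integral formula: (1/(2pi*i)) * integral = f(a)
Step 3: f(11) = 11^1 = 11

11


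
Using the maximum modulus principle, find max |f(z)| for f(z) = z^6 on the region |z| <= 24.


Step 1: On |z| = 24, |f(z)| = |z|^6 = 24^6
Step 2: By maximum modulus principle, maximum is on boundary.
Step 3: Maximum = 191102976 = 191102976

191102976


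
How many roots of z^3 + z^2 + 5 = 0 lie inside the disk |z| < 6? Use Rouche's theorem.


Step 1: On |z| = 6 the three terms have sizes |z^3| = 6^3 = 216, |z^2| = 6^2 = 36, |5| = 5
Step 2: The dominant term is g(z) = z^3; let h(z) = z^2 + 5 so f = g + h
Step 3: On |z| = 6: |g| = 216 and |h| <= 36 + 5 = 41
Step 4: Since 216 > 41, |h| < |g| on |z| = 6, so by Rouche f has the same number of zeros as g inside |z| < 6
Step 5: g(z) = z^3 has 3 zeros (all at the origin) inside |z| < 6. Answer = 3

3


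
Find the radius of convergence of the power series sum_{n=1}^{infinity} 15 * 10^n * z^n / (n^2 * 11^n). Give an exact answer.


Step 1: General term a_n = 15 * 10^n / (n^2 * 11^n)
Step 2: By the root test, |a_n|^(1/n) = 15^(1/n) * 10 / (n^(2/n) * 11) -> 10/11 as n -> infinity (since 15^(1/n) -> 1 and n^(2/n) -> 1)
Step 3: R = 1/lim|a_n|^(1/n) = 11/10

11/10


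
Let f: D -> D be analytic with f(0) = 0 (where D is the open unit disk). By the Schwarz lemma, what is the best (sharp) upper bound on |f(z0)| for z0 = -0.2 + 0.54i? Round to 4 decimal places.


Step 1: Schwarz lemma: if f: D -> D is analytic with f(0) = 0, then |f(z)| <= |z| for all z in D, and this is sharp (f(z) = z).
Step 2: |z0|^2 = (-0.2)^2 + 0.54^2 = 0.3316
Step 3: |z0| = sqrt(0.3316) = 0.575847
Step 4: Best bound = |z0| = 0.5758

0.5758


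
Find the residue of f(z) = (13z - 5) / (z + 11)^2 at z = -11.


Step 1: Pole of order 2 at z = -11
Step 2: Res = lim d/dz [(z + 11)^2 * f(z)] as z -> -11
Step 3: (z + 11)^2 * f(z) = 13z - 5
Step 4: d/dz[13z - 5] = 13

13


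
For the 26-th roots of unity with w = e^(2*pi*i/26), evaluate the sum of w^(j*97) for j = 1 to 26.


Step 1: The sum sum_{j=1}^{n} w^(k*j) equals n if n | k, else 0.
Step 2: Here n = 26, k = 97
Step 3: Does n divide k? 26 | 97 -> False
Step 4: Sum = 0

0


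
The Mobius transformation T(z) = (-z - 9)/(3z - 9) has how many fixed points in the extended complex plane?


Step 1: Fixed points satisfy T(z) = z
Step 2: 3z^2 - 8z + 9 = 0
Step 3: Discriminant = (-8)^2 - 4*3*9 = -44
Step 4: Number of fixed points = 2

2


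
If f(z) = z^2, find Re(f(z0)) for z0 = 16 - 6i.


Step 1: z0 = 16 - 6i
Step 2: z0^2 = 16^2 - (-6)^2 - 192i
Step 3: real part = 256 - 36 = 220

220


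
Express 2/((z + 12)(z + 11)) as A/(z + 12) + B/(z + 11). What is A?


Step 1: Multiply both sides by (z + 12) and set z = -12
Step 2: A = 2 / (-12 + 11)
Step 3: A = 2 / (-1)
Step 4: A = -2

-2


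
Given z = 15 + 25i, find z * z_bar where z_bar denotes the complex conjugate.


Step 1: conj(z) = 15 - 25i
Step 2: z * conj(z) = 15^2 + 25^2
Step 3: = 225 + 625 = 850

850


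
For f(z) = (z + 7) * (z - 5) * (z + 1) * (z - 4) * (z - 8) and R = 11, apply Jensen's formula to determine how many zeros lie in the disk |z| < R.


Jensen's formula: (1/2pi)*integral log|f(Re^it)|dt = log|f(0)| + sum_{|a_k|<R} log(R/|a_k|)
Step 1: f(0) = 7 * (-5) * 1 * (-4) * (-8) = -1120
Step 2: log|f(0)| = log|-7| + log|5| + log|-1| + log|4| + log|8| = 7.0211
Step 3: Zeros inside |z| < 11: -7, 5, -1, 4, 8
Step 4: Jensen sum = log(11/7) + log(11/5) + log(11/1) + log(11/4) + log(11/8) = 4.9684
Step 5: n(R) = number of terms in the Jensen sum = count of zeros inside |z| < 11 = 5

5


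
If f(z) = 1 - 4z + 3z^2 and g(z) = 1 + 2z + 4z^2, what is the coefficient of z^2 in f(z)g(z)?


Step 1: z^2 term in f*g comes from: (1)*(4z^2) + (-4z)*(2z) + (3z^2)*(1)
Step 2: = 4 - 8 + 3
Step 3: = -1

-1


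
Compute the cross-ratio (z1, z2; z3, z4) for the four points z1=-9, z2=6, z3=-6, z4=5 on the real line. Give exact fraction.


Step 1: (z1-z3)(z2-z4) = (-3) * 1 = -3
Step 2: (z1-z4)(z2-z3) = (-14) * 12 = -168
Step 3: Cross-ratio = 3/168 = 1/56

1/56


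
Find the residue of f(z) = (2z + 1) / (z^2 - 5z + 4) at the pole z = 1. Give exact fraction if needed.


Step 1: Q(z) = z^2 - 5z + 4 = (z - 1)(z - 4)
Step 2: Q'(z) = 2z - 5
Step 3: Q'(1) = -3, P(1) = 3
Step 4: Res = P(1)/Q'(1) = 3/(-3) = -1

-1


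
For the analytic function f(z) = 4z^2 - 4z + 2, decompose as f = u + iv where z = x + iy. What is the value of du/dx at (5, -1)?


Step 1: f(z) = 4(x+iy)^2 - 4(x+iy) + 2
Step 2: u = 4(x^2 - y^2) - 4x + 2
Step 3: u_x = 8x - 4
Step 4: At (5, -1): u_x = 40 - 4 = 36

36


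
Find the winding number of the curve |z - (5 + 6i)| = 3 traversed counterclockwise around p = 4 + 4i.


Step 1: Center c = (5, 6), radius = 3
Step 2: |p - c|^2 = (-1)^2 + (-2)^2 = 5
Step 3: r^2 = 9
Step 4: |p-c| < r so winding number = 1

1


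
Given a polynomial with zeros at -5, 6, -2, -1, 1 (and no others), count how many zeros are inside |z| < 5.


Step 1: Check each root:
  z = -5: |-5| = 5 >= 5
  z = 6: |6| = 6 >= 5
  z = -2: |-2| = 2 < 5
  z = -1: |-1| = 1 < 5
  z = 1: |1| = 1 < 5
Step 2: Count = 3

3


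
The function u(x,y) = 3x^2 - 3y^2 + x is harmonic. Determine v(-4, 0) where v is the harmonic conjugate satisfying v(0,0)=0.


Step 1: v_x = -u_y = 6y + 0
Step 2: v_y = u_x = 6x + 1
Step 3: v = 6xy + y + C
Step 4: v(0,0) = 0 => C = 0
Step 5: v(-4, 0) = 0

0


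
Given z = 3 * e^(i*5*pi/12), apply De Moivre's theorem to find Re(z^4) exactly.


Step 1: By De Moivre's theorem, z^4 = 3^4 * e^(i*4*5*pi/12) = 81 * (cos(5*pi/3) + i*sin(5*pi/3))
Step 2: |z|^4 = 3^4 = 81
Step 3: The angle 5*pi/3 already lies in [0, 2*pi)
Step 4: cos(5*pi/3) = 1/2
Step 5: Re(z^4) = 81 * 1/2 = 81/2

81/2


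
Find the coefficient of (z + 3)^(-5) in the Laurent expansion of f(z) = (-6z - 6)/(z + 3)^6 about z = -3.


Step 1: Write the numerator in powers of (z + 3): -6z - 6 = -6(z + 3) + (-6*(-3) - 6) = -6(z + 3) + 12
Step 2: Divide by (z + 3)^6: f(z) = 12(z + 3)^(-6) - 6(z + 3)^(-5)
Step 3: This finite sum is the Laurent series of f about z = -3.
Step 4: Coefficient of (z + 3)^(-5) = coefficient of (z + 3) in the re-centred numerator = -6

-6


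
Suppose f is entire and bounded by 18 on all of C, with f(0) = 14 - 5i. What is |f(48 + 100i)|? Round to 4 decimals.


Step 1: By Liouville's theorem, a bounded entire function is constant.
Step 2: f(z) = f(0) = 14 - 5i for all z.
Step 3: |f(w)| = |14 - 5i| = sqrt(196 + 25)
Step 4: = 14.8661

14.8661


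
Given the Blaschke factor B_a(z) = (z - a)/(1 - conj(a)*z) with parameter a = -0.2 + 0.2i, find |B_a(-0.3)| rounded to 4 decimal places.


Step 1: Numerator z0 - a = -0.3 - (-0.2 + 0.2i) = -0.1 - 0.2i
Step 2: Denominator 1 - conj(a)*z0 = 1 - (-0.2 - 0.2i)*(-0.3) = 0.94 - 0.06i
Step 3: |z0 - a|^2 = (-0.1)^2 + (-0.2)^2 = 0.05; |1 - conj(a)*z0|^2 = 0.94^2 + (-0.06)^2 = 0.8872
Step 4: |B_a(-0.3)| = sqrt(0.05 / 0.8872) = sqrt(0.056357)
Step 5: = 0.2374

0.2374


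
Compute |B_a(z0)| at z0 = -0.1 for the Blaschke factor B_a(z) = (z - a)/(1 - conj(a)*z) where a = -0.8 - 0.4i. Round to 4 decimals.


Step 1: Numerator z0 - a = -0.1 - (-0.8 - 0.4i) = 0.7 + 0.4i
Step 2: Denominator 1 - conj(a)*z0 = 1 - (-0.8 + 0.4i)*(-0.1) = 0.92 + 0.04i
Step 3: |z0 - a|^2 = 0.7^2 + 0.4^2 = 0.65; |1 - conj(a)*z0|^2 = 0.92^2 + 0.04^2 = 0.848
Step 4: |B_a(-0.1)| = sqrt(0.65 / 0.848) = sqrt(0.766509)
Step 5: = 0.8755

0.8755


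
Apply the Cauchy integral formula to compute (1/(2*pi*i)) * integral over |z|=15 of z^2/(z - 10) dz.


Step 1: f(z) = z^2, a = 10 is inside |z| = 15
Step 2: By Cauchy integral formula: (1/(2pi*i)) * integral = f(a)
Step 3: f(10) = 10^2 = 100

100


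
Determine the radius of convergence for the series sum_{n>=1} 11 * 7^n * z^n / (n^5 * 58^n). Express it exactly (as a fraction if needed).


Step 1: General term a_n = 11 * 7^n / (n^5 * 58^n)
Step 2: By the root test, |a_n|^(1/n) = 11^(1/n) * 7 / (n^(5/n) * 58) -> 7/58 as n -> infinity (since 11^(1/n) -> 1 and n^(5/n) -> 1)
Step 3: R = 1/lim|a_n|^(1/n) = 58/7

58/7


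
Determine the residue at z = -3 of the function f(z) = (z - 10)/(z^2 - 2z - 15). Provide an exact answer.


Step 1: Q(z) = z^2 - 2z - 15 = (z + 3)(z - 5)
Step 2: Q'(z) = 2z - 2
Step 3: Q'(-3) = -8, P(-3) = -13
Step 4: Res = P(-3)/Q'(-3) = -13/(-8) = 13/8

13/8


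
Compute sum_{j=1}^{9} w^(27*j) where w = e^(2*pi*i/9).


Step 1: The sum sum_{j=1}^{n} w^(k*j) equals n if n | k, else 0.
Step 2: Here n = 9, k = 27
Step 3: Does n divide k? 9 | 27 -> True
Step 4: Sum = 9

9


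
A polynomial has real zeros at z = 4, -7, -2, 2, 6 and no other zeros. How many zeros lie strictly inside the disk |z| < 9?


Step 1: Check each root:
  z = 4: |4| = 4 < 9
  z = -7: |-7| = 7 < 9
  z = -2: |-2| = 2 < 9
  z = 2: |2| = 2 < 9
  z = 6: |6| = 6 < 9
Step 2: Count = 5

5


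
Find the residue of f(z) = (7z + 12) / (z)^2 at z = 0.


Step 1: Pole of order 2 at z = 0
Step 2: Res = lim d/dz [(z)^2 * f(z)] as z -> 0
Step 3: (z)^2 * f(z) = 7z + 12
Step 4: d/dz[7z + 12] = 7

7


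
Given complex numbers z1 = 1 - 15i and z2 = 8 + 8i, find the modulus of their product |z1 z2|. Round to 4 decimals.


Step 1: |z1| = sqrt(1^2 + (-15)^2) = sqrt(226)
Step 2: |z2| = sqrt(8^2 + 8^2) = sqrt(128)
Step 3: |z1*z2| = |z1|*|z2| = sqrt(226) * sqrt(128) = sqrt(226 * 128) = sqrt(28928)
Step 4: = 170.0823

170.0823


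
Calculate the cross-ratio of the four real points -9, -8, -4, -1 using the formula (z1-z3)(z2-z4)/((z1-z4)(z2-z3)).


Step 1: (z1-z3)(z2-z4) = (-5) * (-7) = 35
Step 2: (z1-z4)(z2-z3) = (-8) * (-4) = 32
Step 3: Cross-ratio = 35/32 = 35/32

35/32


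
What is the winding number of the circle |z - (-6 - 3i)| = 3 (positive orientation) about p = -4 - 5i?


Step 1: Center c = (-6, -3), radius = 3
Step 2: |p - c|^2 = 2^2 + (-2)^2 = 8
Step 3: r^2 = 9
Step 4: |p-c| < r so winding number = 1

1


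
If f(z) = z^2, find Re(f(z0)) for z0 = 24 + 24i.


Step 1: z0 = 24 + 24i
Step 2: z0^2 = 24^2 - 24^2 + 1152i
Step 3: real part = 576 - 576 = 0

0


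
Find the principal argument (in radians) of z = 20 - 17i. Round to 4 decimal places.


Step 1: z = 20 - 17i
Step 2: arg(z) = atan2(-17, 20)
Step 3: arg(z) = -0.7045

-0.7045


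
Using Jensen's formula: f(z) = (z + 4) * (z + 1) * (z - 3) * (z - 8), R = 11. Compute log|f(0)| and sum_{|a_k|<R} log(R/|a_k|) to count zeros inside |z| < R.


Jensen's formula: (1/2pi)*integral log|f(Re^it)|dt = log|f(0)| + sum_{|a_k|<R} log(R/|a_k|)
Step 1: f(0) = 4 * 1 * (-3) * (-8) = 96
Step 2: log|f(0)| = log|-4| + log|-1| + log|3| + log|8| = 4.5643
Step 3: Zeros inside |z| < 11: -4, -1, 3, 8
Step 4: Jensen sum = log(11/4) + log(11/1) + log(11/3) + log(11/8) = 5.0272
Step 5: n(R) = number of terms in the Jensen sum = count of zeros inside |z| < 11 = 4

4


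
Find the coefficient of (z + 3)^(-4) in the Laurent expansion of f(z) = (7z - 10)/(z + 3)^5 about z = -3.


Step 1: Write the numerator in powers of (z + 3): 7z - 10 = 7(z + 3) + (7*(-3) - 10) = 7(z + 3) - 31
Step 2: Divide by (z + 3)^5: f(z) = -31(z + 3)^(-5) + 7(z + 3)^(-4)
Step 3: This finite sum is the Laurent series of f about z = -3.
Step 4: Coefficient of (z + 3)^(-4) = coefficient of (z + 3) in the re-centred numerator = 7

7


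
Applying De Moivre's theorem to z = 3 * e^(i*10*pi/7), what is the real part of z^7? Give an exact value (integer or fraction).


Step 1: By De Moivre's theorem, z^7 = 3^7 * e^(i*7*10*pi/7) = 2187 * (cos(10*pi) + i*sin(10*pi))
Step 2: |z|^7 = 3^7 = 2187
Step 3: Reduce the angle mod 2*pi: 10*pi - 10*pi = 0
Step 4: cos(0) = 1
Step 5: Re(z^7) = 2187 * 1 = 2187

2187


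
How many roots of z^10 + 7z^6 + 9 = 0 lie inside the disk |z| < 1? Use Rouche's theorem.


Step 1: On |z| = 1 the three terms have sizes |z^10| = 1^10 = 1, |7z^6| = 7*1^6 = 7, |9| = 9
Step 2: The dominant term is g(z) = 9; let h(z) = z^10 + 7z^6 so f = g + h
Step 3: On |z| = 1: |g| = 9 and |h| <= 1 + 7 = 8
Step 4: Since 9 > 8, |h| < |g| on |z| = 1, so by Rouche f has the same number of zeros as g inside |z| < 1
Step 5: g(z) = 9 is a nonzero constant with no zeros inside |z| < 1. Answer = 0

0


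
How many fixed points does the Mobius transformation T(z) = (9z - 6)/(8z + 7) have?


Step 1: Fixed points satisfy T(z) = z
Step 2: 8z^2 - 2z + 6 = 0
Step 3: Discriminant = (-2)^2 - 4*8*6 = -188
Step 4: Number of fixed points = 2

2


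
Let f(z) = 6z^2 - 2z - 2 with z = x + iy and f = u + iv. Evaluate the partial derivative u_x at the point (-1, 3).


Step 1: f(z) = 6(x+iy)^2 - 2(x+iy) - 2
Step 2: u = 6(x^2 - y^2) - 2x - 2
Step 3: u_x = 12x - 2
Step 4: At (-1, 3): u_x = -12 - 2 = -14

-14


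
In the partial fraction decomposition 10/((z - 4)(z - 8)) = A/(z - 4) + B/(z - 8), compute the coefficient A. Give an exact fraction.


Step 1: Multiply both sides by (z - 4) and set z = 4
Step 2: A = 10 / (4 - 8)
Step 3: A = 10 / (-4)
Step 4: A = -5/2

-5/2


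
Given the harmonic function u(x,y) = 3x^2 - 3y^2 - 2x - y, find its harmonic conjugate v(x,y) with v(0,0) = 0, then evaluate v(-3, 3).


Step 1: v_x = -u_y = 6y + 1
Step 2: v_y = u_x = 6x - 2
Step 3: v = 6xy + x - 2y + C
Step 4: v(0,0) = 0 => C = 0
Step 5: v(-3, 3) = -63

-63


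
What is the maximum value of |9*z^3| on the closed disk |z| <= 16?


Step 1: On |z| = 16, |f(z)| = 9 * |z|^3 = 9 * 16^3
Step 2: By maximum modulus principle, maximum is on boundary.
Step 3: Maximum = 9 * 4096 = 36864

36864


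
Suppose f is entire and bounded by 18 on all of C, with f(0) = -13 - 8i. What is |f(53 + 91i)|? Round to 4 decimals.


Step 1: By Liouville's theorem, a bounded entire function is constant.
Step 2: f(z) = f(0) = -13 - 8i for all z.
Step 3: |f(w)| = |-13 - 8i| = sqrt(169 + 64)
Step 4: = 15.2643

15.2643


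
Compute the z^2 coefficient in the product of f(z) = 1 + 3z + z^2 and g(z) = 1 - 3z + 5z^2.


Step 1: z^2 term in f*g comes from: (1)*(5z^2) + (3z)*(-3z) + (z^2)*(1)
Step 2: = 5 - 9 + 1
Step 3: = -3

-3


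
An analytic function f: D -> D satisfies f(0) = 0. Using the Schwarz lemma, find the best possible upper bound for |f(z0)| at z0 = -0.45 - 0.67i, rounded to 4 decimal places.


Step 1: Schwarz lemma: if f: D -> D is analytic with f(0) = 0, then |f(z)| <= |z| for all z in D, and this is sharp (f(z) = z).
Step 2: |z0|^2 = (-0.45)^2 + (-0.67)^2 = 0.6514
Step 3: |z0| = sqrt(0.6514) = 0.807094
Step 4: Best bound = |z0| = 0.8071

0.8071


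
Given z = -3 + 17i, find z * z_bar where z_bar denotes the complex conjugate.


Step 1: conj(z) = -3 - 17i
Step 2: z * conj(z) = (-3)^2 + 17^2
Step 3: = 9 + 289 = 298

298


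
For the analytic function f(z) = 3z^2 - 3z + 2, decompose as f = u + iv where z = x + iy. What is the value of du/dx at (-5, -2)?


Step 1: f(z) = 3(x+iy)^2 - 3(x+iy) + 2
Step 2: u = 3(x^2 - y^2) - 3x + 2
Step 3: u_x = 6x - 3
Step 4: At (-5, -2): u_x = -30 - 3 = -33

-33


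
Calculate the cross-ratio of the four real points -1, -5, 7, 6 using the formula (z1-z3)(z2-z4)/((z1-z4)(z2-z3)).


Step 1: (z1-z3)(z2-z4) = (-8) * (-11) = 88
Step 2: (z1-z4)(z2-z3) = (-7) * (-12) = 84
Step 3: Cross-ratio = 88/84 = 22/21

22/21


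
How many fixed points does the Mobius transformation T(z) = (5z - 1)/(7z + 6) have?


Step 1: Fixed points satisfy T(z) = z
Step 2: 7z^2 + z + 1 = 0
Step 3: Discriminant = 1^2 - 4*7*1 = -27
Step 4: Number of fixed points = 2

2


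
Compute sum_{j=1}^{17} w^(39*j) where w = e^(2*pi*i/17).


Step 1: The sum sum_{j=1}^{n} w^(k*j) equals n if n | k, else 0.
Step 2: Here n = 17, k = 39
Step 3: Does n divide k? 17 | 39 -> False
Step 4: Sum = 0

0


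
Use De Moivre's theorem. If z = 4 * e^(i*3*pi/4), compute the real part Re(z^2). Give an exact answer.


Step 1: By De Moivre's theorem, z^2 = 4^2 * e^(i*2*3*pi/4) = 16 * (cos(3*pi/2) + i*sin(3*pi/2))
Step 2: |z|^2 = 4^2 = 16
Step 3: The angle 3*pi/2 already lies in [0, 2*pi)
Step 4: cos(3*pi/2) = 0
Step 5: Re(z^2) = 16 * 0 = 0

0


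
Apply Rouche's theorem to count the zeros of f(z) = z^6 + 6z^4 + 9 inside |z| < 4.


Step 1: On |z| = 4 the three terms have sizes |z^6| = 4^6 = 4096, |6z^4| = 6*4^4 = 1536, |9| = 9
Step 2: The dominant term is g(z) = z^6; let h(z) = 6z^4 + 9 so f = g + h
Step 3: On |z| = 4: |g| = 4096 and |h| <= 1536 + 9 = 1545
Step 4: Since 4096 > 1545, |h| < |g| on |z| = 4, so by Rouche f has the same number of zeros as g inside |z| < 4
Step 5: g(z) = z^6 has 6 zeros (all at the origin) inside |z| < 4. Answer = 6

6


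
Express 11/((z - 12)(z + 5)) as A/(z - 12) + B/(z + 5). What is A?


Step 1: Multiply both sides by (z - 12) and set z = 12
Step 2: A = 11 / (12 + 5)
Step 3: A = 11 / 17
Step 4: A = 11/17

11/17


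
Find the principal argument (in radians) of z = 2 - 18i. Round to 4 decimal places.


Step 1: z = 2 - 18i
Step 2: arg(z) = atan2(-18, 2)
Step 3: arg(z) = -1.4601

-1.4601


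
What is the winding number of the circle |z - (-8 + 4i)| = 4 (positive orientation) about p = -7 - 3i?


Step 1: Center c = (-8, 4), radius = 4
Step 2: |p - c|^2 = 1^2 + (-7)^2 = 50
Step 3: r^2 = 16
Step 4: |p-c| > r so winding number = 0

0


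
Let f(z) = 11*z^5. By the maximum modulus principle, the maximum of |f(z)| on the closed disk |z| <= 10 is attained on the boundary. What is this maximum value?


Step 1: On |z| = 10, |f(z)| = 11 * |z|^5 = 11 * 10^5
Step 2: By maximum modulus principle, maximum is on boundary.
Step 3: Maximum = 11 * 100000 = 1100000

1100000


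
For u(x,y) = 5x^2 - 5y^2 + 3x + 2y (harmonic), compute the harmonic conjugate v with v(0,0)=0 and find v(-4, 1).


Step 1: v_x = -u_y = 10y - 2
Step 2: v_y = u_x = 10x + 3
Step 3: v = 10xy - 2x + 3y + C
Step 4: v(0,0) = 0 => C = 0
Step 5: v(-4, 1) = -29

-29


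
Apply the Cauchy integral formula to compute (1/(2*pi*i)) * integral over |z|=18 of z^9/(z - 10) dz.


Step 1: f(z) = z^9, a = 10 is inside |z| = 18
Step 2: By Cauchy integral formula: (1/(2pi*i)) * integral = f(a)
Step 3: f(10) = 10^9 = 1000000000

1000000000


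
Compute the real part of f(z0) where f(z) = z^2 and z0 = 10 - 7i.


Step 1: z0 = 10 - 7i
Step 2: z0^2 = 10^2 - (-7)^2 - 140i
Step 3: real part = 100 - 49 = 51

51


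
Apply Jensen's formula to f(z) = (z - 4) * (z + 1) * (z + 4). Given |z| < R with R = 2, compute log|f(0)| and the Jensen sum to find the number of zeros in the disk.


Jensen's formula: (1/2pi)*integral log|f(Re^it)|dt = log|f(0)| + sum_{|a_k|<R} log(R/|a_k|)
Step 1: f(0) = (-4) * 1 * 4 = -16
Step 2: log|f(0)| = log|4| + log|-1| + log|-4| = 2.7726
Step 3: Zeros inside |z| < 2: -1
Step 4: Jensen sum = log(2/1) = 0.6931
Step 5: n(R) = number of terms in the Jensen sum = count of zeros inside |z| < 2 = 1

1


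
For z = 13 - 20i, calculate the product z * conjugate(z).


Step 1: conj(z) = 13 + 20i
Step 2: z * conj(z) = 13^2 + (-20)^2
Step 3: = 169 + 400 = 569

569


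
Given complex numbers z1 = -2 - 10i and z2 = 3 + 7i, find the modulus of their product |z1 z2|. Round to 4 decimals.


Step 1: |z1| = sqrt((-2)^2 + (-10)^2) = sqrt(104)
Step 2: |z2| = sqrt(3^2 + 7^2) = sqrt(58)
Step 3: |z1*z2| = |z1|*|z2| = sqrt(104) * sqrt(58) = sqrt(104 * 58) = sqrt(6032)
Step 4: = 77.666

77.666


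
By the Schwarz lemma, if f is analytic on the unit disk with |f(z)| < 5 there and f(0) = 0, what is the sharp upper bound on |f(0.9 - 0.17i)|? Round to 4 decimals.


Step 1: g = f/5 maps D -> D with g(0) = 0, so by the Schwarz lemma |g(z)| <= |z|, i.e. |f(z)| <= 5|z|; this is sharp (f(z) = 5z).
Step 2: |z0|^2 = 0.9^2 + (-0.17)^2 = 0.8389
Step 3: |z0| = sqrt(0.8389) = 0.915915
Step 4: Best bound = 5 * |z0| = 5 * 0.915915 = 4.5796

4.5796


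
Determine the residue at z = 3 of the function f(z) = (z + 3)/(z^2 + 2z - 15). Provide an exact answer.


Step 1: Q(z) = z^2 + 2z - 15 = (z - 3)(z + 5)
Step 2: Q'(z) = 2z + 2
Step 3: Q'(3) = 8, P(3) = 6
Step 4: Res = P(3)/Q'(3) = 6/8 = 3/4

3/4


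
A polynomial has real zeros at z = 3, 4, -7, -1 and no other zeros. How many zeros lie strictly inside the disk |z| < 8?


Step 1: Check each root:
  z = 3: |3| = 3 < 8
  z = 4: |4| = 4 < 8
  z = -7: |-7| = 7 < 8
  z = -1: |-1| = 1 < 8
Step 2: Count = 4

4


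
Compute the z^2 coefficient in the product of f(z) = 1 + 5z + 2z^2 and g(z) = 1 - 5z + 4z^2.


Step 1: z^2 term in f*g comes from: (1)*(4z^2) + (5z)*(-5z) + (2z^2)*(1)
Step 2: = 4 - 25 + 2
Step 3: = -19

-19


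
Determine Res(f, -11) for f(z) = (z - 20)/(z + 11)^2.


Step 1: Pole of order 2 at z = -11
Step 2: Res = lim d/dz [(z + 11)^2 * f(z)] as z -> -11
Step 3: (z + 11)^2 * f(z) = z - 20
Step 4: d/dz[z - 20] = 1

1


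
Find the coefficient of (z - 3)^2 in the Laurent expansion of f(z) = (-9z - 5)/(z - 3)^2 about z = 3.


Step 1: Write the numerator in powers of (z - 3): -9z - 5 = -9(z - 3) + (-9*3 - 5) = -9(z - 3) - 32
Step 2: Divide by (z - 3)^2: f(z) = -32(z - 3)^(-2) - 9(z - 3)^(-1)
Step 3: This finite sum is the Laurent series of f about z = 3.
Step 4: Only the powers -2 and -1 appear, so the coefficient of (z - 3)^2 = 0

0


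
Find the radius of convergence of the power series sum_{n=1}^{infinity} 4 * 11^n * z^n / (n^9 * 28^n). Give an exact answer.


Step 1: General term a_n = 4 * 11^n / (n^9 * 28^n)
Step 2: By the root test, |a_n|^(1/n) = 4^(1/n) * 11 / (n^(9/n) * 28) -> 11/28 as n -> infinity (since 4^(1/n) -> 1 and n^(9/n) -> 1)
Step 3: R = 1/lim|a_n|^(1/n) = 28/11

28/11


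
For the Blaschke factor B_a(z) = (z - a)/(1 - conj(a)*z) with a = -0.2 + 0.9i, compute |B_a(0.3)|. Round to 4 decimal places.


Step 1: Numerator z0 - a = 0.3 - (-0.2 + 0.9i) = 0.5 - 0.9i
Step 2: Denominator 1 - conj(a)*z0 = 1 - (-0.2 - 0.9i)*0.3 = 1.06 + 0.27i
Step 3: |z0 - a|^2 = 0.5^2 + (-0.9)^2 = 1.06; |1 - conj(a)*z0|^2 = 1.06^2 + 0.27^2 = 1.1965
Step 4: |B_a(0.3)| = sqrt(1.06 / 1.1965) = sqrt(0.885917)
Step 5: = 0.9412

0.9412


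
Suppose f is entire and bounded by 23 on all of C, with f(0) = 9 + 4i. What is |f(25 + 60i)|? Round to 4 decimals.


Step 1: By Liouville's theorem, a bounded entire function is constant.
Step 2: f(z) = f(0) = 9 + 4i for all z.
Step 3: |f(w)| = |9 + 4i| = sqrt(81 + 16)
Step 4: = 9.8489

9.8489


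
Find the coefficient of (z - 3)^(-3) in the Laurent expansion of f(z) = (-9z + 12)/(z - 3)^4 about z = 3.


Step 1: Write the numerator in powers of (z - 3): -9z + 12 = -9(z - 3) + (-9*3 + 12) = -9(z - 3) - 15
Step 2: Divide by (z - 3)^4: f(z) = -15(z - 3)^(-4) - 9(z - 3)^(-3)
Step 3: This finite sum is the Laurent series of f about z = 3.
Step 4: Coefficient of (z - 3)^(-3) = coefficient of (z - 3) in the re-centred numerator = -9

-9


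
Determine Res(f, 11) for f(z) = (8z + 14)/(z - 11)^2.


Step 1: Pole of order 2 at z = 11
Step 2: Res = lim d/dz [(z - 11)^2 * f(z)] as z -> 11
Step 3: (z - 11)^2 * f(z) = 8z + 14
Step 4: d/dz[8z + 14] = 8

8


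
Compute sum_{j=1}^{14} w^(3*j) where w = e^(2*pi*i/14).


Step 1: The sum sum_{j=1}^{n} w^(k*j) equals n if n | k, else 0.
Step 2: Here n = 14, k = 3
Step 3: Does n divide k? 14 | 3 -> False
Step 4: Sum = 0

0


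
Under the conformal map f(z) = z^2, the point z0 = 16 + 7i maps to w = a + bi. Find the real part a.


Step 1: z0 = 16 + 7i
Step 2: z0^2 = 16^2 - 7^2 + 224i
Step 3: real part = 256 - 49 = 207

207


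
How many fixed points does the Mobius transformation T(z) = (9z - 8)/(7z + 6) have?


Step 1: Fixed points satisfy T(z) = z
Step 2: 7z^2 - 3z + 8 = 0
Step 3: Discriminant = (-3)^2 - 4*7*8 = -215
Step 4: Number of fixed points = 2

2


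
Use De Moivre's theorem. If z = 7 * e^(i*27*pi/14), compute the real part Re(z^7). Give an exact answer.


Step 1: By De Moivre's theorem, z^7 = 7^7 * e^(i*7*27*pi/14) = 823543 * (cos(27*pi/2) + i*sin(27*pi/2))
Step 2: |z|^7 = 7^7 = 823543
Step 3: Reduce the angle mod 2*pi: 27*pi/2 - 12*pi = 3*pi/2
Step 4: cos(3*pi/2) = 0
Step 5: Re(z^7) = 823543 * 0 = 0

0


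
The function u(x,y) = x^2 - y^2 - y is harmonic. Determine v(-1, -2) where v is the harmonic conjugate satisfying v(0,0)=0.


Step 1: v_x = -u_y = 2y + 1
Step 2: v_y = u_x = 2x + 0
Step 3: v = 2xy + x + C
Step 4: v(0,0) = 0 => C = 0
Step 5: v(-1, -2) = 3

3
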